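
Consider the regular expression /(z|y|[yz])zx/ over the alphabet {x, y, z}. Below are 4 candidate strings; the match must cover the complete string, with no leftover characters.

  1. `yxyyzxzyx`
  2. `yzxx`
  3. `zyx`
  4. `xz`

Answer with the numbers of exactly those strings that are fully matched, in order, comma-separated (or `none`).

none

1 → no match — must end with `zx`
2 → no match — must end with `zx`
3 → no match — must end with `zx`
4 → no match — must end with `zx`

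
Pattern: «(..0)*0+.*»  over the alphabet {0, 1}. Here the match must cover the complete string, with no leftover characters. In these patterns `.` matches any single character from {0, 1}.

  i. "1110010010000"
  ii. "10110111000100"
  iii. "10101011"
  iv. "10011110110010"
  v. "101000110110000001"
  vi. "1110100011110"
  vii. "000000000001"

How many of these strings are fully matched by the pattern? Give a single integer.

i → no match
ii → no match
iii → no match
iv → no match
v → no match
vi → no match
vii → match
Total matched: 1

1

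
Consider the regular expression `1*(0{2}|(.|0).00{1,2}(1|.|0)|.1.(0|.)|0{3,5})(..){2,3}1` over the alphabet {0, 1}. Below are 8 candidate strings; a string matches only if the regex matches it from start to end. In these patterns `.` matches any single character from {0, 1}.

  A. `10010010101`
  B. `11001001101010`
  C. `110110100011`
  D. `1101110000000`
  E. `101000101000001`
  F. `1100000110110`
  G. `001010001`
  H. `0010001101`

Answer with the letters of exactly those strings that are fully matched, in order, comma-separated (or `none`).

A → no match
B → no match — must end with `1`
C → no match
D → no match — must end with `1`
E → no match
F → no match — must end with `1`
G → match
H → no match

G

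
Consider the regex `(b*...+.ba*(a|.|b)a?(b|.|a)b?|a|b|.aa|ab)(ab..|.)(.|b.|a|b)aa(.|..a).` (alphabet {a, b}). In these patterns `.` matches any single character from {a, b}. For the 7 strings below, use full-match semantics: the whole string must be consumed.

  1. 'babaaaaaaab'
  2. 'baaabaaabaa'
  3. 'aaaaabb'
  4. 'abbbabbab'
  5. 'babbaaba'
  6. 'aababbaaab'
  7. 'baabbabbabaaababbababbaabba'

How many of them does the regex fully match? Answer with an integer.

1. 'babaaaaaaab' → no match
2. 'baaabaaabaa' → match
3. 'aaaaabb' → match
4. 'abbbabbab' → no match
5. 'babbaaba' → match
6. 'aababbaaab' → match
7 → no match
Total matched: 4

4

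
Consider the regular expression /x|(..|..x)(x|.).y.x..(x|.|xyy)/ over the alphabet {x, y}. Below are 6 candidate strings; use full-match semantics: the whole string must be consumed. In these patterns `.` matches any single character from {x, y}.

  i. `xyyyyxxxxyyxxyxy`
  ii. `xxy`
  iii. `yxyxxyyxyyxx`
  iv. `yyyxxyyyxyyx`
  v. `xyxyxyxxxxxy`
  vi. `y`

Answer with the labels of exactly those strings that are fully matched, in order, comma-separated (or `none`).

none

i → no match
ii → no match
iii → no match
iv → no match
v → no match
vi → no match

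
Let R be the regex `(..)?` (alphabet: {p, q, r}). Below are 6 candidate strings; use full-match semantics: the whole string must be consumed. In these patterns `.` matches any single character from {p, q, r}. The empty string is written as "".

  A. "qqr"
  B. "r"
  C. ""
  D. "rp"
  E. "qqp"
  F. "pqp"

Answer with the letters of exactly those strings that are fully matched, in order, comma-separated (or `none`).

C, D

A. "qqr" → no match
B. "r" → no match
C. "" → match
D. "rp" → match
E. "qqp" → no match
F. "pqp" → no match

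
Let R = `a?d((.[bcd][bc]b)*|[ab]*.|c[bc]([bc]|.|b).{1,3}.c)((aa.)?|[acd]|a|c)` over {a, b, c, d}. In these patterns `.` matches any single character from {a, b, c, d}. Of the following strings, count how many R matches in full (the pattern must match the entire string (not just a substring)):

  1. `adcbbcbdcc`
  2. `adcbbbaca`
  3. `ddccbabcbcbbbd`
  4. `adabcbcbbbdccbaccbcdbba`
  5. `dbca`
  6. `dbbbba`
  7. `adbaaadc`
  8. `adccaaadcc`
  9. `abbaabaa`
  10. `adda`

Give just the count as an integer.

1. `adcbbcbdcc` → match
2. `adcbbbaca` → match
3 → match
4 → match
5. `dbca` → match
6. `dbbbba` → match
7. `adbaaadc` → match
8. `adccaaadcc` → match
9. `abbaabaa` → no match
10. `adda` → match
Total matched: 9

9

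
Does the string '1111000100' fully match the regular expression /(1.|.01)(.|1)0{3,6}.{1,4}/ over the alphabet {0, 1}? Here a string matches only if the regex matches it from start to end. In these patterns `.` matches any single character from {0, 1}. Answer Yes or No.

No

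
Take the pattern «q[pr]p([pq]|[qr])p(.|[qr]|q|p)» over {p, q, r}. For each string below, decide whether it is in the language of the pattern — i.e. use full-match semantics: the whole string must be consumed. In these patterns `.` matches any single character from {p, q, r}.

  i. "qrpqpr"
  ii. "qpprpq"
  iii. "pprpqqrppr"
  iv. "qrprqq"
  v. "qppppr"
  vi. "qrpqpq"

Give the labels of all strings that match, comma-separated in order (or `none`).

i → match
ii → match
iii → no match — must start with "q"
iv → no match
v → match
vi → match

i, ii, v, vi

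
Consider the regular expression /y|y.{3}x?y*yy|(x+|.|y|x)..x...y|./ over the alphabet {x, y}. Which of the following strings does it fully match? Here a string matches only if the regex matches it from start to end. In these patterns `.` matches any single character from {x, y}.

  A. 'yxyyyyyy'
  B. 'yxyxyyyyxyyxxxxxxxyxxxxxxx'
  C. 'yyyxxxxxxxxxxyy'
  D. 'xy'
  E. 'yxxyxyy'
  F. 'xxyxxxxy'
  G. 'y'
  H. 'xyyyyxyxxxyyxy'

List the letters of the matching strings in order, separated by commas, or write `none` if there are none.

A, E, F, G

A → match
B → no match
C → no match
D → no match
E → match
F → match
G → match
H → no match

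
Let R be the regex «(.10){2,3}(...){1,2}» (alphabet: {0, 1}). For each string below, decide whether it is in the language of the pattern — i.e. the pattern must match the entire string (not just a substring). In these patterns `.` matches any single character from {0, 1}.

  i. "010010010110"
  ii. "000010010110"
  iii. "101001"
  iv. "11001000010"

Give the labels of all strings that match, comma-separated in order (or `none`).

i. "010010010110" → match
ii. "000010010110" → no match
iii. "101001" → no match
iv. "11001000010" → no match

i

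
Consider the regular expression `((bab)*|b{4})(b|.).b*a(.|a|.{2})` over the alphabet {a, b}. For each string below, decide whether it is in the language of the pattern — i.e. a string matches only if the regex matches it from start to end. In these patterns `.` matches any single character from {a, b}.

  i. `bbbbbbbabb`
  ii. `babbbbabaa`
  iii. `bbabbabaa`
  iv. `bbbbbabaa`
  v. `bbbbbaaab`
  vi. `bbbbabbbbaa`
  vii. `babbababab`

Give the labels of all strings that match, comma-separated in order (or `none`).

i, iv, v, vi, vii

i → match
ii → no match
iii → no match
iv → match
v → match
vi → match
vii → match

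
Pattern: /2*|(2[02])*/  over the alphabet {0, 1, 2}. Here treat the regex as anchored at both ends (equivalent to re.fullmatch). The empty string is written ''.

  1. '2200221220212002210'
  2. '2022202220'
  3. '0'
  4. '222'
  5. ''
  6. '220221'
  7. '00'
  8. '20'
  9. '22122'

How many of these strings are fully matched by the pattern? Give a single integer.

1 → no match
2 → match
3 → no match
4 → match
5 → match
6 → no match
7 → no match
8 → match
9 → no match
Total matched: 4

4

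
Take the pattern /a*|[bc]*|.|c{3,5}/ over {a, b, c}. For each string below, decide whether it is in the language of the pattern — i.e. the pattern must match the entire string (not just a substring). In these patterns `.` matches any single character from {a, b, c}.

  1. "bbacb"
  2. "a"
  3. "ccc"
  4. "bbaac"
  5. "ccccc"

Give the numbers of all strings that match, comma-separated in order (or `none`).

1 → no match
2 → match
3 → match
4 → no match
5 → match

2, 3, 5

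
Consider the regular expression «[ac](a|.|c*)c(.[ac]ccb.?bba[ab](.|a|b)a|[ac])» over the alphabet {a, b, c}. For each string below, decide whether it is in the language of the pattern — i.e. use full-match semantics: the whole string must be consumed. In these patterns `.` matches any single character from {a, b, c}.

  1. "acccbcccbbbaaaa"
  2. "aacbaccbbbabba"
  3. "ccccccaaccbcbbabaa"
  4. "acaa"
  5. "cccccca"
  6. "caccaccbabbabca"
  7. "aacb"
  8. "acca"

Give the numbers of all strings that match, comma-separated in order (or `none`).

1 → match
2 → match
3 → match
4. "acaa" → no match
5. "cccccca" → match
6 → match
7. "aacb" → no match
8. "acca" → match

1, 2, 3, 5, 6, 8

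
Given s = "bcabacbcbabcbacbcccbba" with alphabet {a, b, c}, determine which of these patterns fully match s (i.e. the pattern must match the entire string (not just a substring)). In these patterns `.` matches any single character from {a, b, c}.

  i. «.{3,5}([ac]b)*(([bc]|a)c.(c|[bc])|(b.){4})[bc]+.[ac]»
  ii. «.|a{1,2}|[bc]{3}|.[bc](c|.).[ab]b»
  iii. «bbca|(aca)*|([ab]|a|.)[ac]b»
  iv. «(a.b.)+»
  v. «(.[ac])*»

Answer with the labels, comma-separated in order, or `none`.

i → match
ii → no match
iii → no match
iv → no match — must start with "a"
v → no match

i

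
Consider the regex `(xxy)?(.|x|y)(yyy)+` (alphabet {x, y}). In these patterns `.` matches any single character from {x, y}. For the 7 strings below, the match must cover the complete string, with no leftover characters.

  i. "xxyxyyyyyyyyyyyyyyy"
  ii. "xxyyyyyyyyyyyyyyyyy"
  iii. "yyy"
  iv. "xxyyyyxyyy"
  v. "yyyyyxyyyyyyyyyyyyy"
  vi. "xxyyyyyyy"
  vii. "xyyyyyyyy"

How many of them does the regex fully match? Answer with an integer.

2

i → match
ii → match
iii → no match
iv → no match
v → no match
vi → no match
vii → no match
Total matched: 2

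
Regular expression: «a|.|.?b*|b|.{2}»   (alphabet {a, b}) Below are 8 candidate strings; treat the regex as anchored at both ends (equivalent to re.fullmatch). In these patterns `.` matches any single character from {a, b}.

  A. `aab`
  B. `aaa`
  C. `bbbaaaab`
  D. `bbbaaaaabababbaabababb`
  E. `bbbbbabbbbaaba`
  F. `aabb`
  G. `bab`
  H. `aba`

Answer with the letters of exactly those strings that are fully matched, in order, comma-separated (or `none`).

none

A → no match
B → no match
C → no match
D → no match
E → no match
F → no match
G → no match
H → no match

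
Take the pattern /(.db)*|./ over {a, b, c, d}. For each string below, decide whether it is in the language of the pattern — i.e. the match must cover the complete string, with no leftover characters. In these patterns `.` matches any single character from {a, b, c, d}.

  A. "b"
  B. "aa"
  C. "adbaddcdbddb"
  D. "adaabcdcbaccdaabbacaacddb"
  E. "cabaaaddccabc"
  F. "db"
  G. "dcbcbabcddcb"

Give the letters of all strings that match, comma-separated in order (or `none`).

A

A → match
B → no match
C → no match
D → no match
E → no match
F → no match
G → no match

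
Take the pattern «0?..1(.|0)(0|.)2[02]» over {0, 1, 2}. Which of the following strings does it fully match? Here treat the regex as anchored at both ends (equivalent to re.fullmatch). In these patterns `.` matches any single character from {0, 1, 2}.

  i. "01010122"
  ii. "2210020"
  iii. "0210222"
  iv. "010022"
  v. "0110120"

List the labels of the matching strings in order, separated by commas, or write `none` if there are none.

i, ii, iii, v

i → match
ii → match
iii → match
iv → no match
v → match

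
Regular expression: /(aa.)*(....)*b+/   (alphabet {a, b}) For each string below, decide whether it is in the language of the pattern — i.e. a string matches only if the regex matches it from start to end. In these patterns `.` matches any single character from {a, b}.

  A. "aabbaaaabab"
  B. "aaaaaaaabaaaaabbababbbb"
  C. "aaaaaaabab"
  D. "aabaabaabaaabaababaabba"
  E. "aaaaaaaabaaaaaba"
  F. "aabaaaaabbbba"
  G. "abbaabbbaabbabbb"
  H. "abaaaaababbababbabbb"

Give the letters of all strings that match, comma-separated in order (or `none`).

B

A → no match
B → match
C → no match
D → no match — must end with "b"
E → no match — must end with "b"
F → no match — must end with "b"
G → no match
H → no match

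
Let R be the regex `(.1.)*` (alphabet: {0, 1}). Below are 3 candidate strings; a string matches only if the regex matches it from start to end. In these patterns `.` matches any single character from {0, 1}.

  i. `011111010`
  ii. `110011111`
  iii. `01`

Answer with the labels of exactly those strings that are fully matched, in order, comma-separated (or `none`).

i → match
ii → match
iii → no match

i, ii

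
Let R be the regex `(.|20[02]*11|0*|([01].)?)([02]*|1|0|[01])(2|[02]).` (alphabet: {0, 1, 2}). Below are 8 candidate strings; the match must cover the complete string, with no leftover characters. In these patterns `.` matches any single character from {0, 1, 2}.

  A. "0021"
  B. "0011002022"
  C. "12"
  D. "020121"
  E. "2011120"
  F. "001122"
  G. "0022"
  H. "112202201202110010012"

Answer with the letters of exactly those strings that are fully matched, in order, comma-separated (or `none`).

A → match
B → no match
C → no match
D → no match
E → match
F → no match
G → match
H → no match

A, E, G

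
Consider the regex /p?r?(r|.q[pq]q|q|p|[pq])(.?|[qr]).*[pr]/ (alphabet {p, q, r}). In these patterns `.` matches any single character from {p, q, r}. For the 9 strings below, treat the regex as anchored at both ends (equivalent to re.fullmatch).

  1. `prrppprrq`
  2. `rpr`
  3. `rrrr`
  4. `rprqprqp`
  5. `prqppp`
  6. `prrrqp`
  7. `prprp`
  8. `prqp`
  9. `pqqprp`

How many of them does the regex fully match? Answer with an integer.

8

1 → no match
2 → match
3 → match
4 → match
5 → match
6 → match
7 → match
8 → match
9 → match
Total matched: 8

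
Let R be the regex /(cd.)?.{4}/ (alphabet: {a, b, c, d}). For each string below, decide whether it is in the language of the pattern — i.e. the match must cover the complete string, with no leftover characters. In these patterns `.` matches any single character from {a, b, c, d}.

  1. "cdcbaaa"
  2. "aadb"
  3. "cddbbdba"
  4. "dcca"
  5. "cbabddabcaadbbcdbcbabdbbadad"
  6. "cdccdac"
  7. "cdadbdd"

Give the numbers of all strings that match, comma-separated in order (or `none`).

1, 2, 4, 6, 7

1 → match
2 → match
3 → no match
4 → match
5 → no match
6 → match
7 → match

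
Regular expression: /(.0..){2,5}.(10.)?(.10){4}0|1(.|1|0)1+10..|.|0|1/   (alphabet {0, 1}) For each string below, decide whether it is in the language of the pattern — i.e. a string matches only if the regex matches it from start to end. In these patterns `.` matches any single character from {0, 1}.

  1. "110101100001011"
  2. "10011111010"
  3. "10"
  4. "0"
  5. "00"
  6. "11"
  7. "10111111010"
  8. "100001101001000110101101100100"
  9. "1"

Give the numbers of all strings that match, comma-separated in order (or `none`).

1 → no match
2. "10011111010" → no match
3. "10" → no match
4. "0" → match
5. "00" → no match
6. "11" → no match
7. "10111111010" → match
8 → no match
9. "1" → match

4, 7, 9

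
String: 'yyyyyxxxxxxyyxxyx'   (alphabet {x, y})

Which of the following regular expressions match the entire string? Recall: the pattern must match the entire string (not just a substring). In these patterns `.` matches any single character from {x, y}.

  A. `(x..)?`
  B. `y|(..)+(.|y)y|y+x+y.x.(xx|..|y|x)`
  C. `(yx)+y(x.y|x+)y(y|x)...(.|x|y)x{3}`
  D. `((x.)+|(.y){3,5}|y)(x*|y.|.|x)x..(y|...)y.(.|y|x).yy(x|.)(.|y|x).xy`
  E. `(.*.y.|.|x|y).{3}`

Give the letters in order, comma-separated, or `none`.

A → no match
B → match
C → no match — must start with 'yx'
D → no match — must end with 'xy'
E → match

B, E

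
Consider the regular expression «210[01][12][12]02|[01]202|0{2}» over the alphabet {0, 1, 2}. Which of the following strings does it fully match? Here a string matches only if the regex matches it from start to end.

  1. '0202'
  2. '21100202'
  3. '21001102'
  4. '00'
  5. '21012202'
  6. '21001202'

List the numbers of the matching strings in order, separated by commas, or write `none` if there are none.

1 → match
2 → no match
3 → match
4 → match
5 → match
6 → match

1, 3, 4, 5, 6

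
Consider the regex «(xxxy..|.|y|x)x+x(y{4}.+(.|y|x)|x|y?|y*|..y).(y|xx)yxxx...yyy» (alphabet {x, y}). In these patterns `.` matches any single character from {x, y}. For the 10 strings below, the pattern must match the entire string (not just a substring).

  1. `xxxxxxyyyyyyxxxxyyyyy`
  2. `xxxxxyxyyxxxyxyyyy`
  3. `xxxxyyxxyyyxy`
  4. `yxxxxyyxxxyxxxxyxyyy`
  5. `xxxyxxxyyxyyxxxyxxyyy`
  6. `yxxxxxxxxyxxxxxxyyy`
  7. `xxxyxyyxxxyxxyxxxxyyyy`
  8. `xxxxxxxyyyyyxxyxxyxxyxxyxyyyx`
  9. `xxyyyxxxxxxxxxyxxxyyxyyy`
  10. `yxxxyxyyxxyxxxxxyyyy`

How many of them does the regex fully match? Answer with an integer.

1 → match
2 → match
3 → no match — must end with `yyy`
4 → match
5 → no match
6 → match
7 → no match
8 → no match — must end with `yyy`
9 → no match
10 → match
Total matched: 5

5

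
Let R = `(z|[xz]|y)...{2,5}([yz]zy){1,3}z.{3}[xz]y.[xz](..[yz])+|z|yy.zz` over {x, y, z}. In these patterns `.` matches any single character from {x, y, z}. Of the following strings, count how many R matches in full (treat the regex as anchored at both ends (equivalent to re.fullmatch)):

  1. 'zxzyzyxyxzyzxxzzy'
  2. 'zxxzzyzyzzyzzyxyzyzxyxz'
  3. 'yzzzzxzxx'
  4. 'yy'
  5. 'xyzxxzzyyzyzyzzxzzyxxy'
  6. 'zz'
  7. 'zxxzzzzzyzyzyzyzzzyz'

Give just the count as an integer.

1

1 → no match
2 → no match
3. 'yzzzzxzxx' → no match
4. 'yy' → no match
5 → no match
6. 'zz' → no match
7 → match
Total matched: 1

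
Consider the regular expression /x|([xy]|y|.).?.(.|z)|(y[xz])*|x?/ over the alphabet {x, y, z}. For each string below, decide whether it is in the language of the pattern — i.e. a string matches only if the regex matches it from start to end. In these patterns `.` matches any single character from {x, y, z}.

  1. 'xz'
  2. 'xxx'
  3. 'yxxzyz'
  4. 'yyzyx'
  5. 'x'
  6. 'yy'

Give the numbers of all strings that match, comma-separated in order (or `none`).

2, 5

1 → no match
2 → match
3 → no match
4 → no match
5 → match
6 → no match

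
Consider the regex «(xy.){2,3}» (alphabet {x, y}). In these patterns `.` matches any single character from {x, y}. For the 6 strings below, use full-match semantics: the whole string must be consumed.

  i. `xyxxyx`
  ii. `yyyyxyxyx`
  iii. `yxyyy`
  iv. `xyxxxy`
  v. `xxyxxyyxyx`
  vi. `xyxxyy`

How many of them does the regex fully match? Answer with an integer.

i → match
ii → no match — must start with `xy`
iii → no match — must start with `xy`
iv → no match
v → no match — must start with `xy`
vi → match
Total matched: 2

2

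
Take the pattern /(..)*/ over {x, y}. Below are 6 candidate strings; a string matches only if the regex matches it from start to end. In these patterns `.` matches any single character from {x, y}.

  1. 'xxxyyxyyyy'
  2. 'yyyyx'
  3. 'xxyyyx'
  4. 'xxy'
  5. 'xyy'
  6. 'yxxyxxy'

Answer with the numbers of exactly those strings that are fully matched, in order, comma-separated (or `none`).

1, 3

1 → match
2 → no match
3 → match
4 → no match
5 → no match
6 → no match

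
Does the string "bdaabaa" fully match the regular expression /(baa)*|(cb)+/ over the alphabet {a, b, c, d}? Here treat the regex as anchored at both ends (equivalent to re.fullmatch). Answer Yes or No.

No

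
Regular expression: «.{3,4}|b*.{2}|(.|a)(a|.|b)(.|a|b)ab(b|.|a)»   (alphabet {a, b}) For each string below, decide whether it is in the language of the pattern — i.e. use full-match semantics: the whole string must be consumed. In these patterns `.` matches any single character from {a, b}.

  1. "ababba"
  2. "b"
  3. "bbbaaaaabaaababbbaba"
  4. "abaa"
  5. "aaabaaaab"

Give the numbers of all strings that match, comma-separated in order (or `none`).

1 → no match
2 → no match
3 → no match
4 → match
5 → no match

4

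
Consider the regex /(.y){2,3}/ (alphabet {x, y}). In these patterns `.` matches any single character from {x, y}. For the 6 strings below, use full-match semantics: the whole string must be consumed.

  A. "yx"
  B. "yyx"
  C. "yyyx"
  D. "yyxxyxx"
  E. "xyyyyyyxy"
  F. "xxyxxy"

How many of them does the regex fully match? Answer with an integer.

0

A. "yx" → no match — must end with "y"
B. "yyx" → no match — must end with "y"
C. "yyyx" → no match — must end with "y"
D. "yyxxyxx" → no match — must end with "y"
E. "xyyyyyyxy" → no match
F. "xxyxxy" → no match
Total matched: 0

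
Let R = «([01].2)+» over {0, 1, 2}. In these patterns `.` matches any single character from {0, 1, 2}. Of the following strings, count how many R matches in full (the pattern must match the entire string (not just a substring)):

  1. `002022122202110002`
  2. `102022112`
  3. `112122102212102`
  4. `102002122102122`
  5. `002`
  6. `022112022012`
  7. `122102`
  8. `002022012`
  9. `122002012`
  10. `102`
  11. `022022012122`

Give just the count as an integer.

9

1 → no match
2 → match
3 → no match
4 → match
5 → match
6 → match
7 → match
8 → match
9 → match
10 → match
11 → match
Total matched: 9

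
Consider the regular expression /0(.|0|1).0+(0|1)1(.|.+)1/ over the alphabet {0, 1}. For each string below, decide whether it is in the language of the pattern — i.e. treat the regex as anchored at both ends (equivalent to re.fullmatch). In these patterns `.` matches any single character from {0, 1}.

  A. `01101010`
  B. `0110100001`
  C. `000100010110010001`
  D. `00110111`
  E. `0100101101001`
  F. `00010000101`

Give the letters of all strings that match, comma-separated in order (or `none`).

A → no match — must end with `1`
B → no match
C → no match
D → no match
E → no match
F → no match

none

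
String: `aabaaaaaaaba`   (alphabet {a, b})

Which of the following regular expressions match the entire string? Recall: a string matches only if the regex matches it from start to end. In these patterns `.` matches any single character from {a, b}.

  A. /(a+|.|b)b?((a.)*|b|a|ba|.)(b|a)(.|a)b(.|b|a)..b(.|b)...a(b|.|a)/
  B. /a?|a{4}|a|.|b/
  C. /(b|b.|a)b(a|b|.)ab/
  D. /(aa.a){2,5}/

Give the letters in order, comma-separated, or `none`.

D

A → no match
B → no match
C → no match — must end with `ab`
D → match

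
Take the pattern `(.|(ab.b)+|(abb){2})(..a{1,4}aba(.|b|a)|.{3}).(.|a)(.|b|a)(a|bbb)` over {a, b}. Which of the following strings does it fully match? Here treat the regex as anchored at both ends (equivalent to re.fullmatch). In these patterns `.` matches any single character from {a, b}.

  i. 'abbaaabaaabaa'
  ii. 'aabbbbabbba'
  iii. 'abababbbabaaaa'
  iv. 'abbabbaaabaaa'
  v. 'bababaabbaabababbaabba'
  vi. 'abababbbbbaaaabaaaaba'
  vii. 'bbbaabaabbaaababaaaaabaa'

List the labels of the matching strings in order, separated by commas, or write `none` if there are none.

i, iv, vi

i → match
ii. 'aabbbbabbba' → no match
iii → no match
iv → match
v → no match
vi → match
vii → no match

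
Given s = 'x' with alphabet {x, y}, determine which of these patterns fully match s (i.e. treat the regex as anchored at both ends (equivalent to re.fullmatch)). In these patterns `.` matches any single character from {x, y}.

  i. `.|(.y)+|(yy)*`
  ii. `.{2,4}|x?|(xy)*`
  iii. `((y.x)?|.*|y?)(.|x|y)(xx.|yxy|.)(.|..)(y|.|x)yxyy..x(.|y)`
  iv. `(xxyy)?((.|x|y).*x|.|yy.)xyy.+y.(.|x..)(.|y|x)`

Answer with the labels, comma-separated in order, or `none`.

i → match
ii → match
iii → no match
iv → no match

i, ii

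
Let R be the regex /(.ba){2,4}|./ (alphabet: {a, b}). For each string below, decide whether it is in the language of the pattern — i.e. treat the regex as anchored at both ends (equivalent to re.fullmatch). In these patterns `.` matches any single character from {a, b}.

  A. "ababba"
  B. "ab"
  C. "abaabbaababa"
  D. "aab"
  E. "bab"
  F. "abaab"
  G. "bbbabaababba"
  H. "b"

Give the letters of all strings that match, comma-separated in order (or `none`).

A → match
B → no match
C → no match
D → no match
E → no match
F → no match
G → no match
H → match

A, H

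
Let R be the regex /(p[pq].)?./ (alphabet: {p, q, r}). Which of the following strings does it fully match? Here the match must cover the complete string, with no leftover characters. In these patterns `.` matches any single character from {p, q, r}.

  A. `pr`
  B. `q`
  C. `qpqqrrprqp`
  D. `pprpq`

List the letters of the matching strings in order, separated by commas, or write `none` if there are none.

A → no match
B → match
C → no match
D → no match

B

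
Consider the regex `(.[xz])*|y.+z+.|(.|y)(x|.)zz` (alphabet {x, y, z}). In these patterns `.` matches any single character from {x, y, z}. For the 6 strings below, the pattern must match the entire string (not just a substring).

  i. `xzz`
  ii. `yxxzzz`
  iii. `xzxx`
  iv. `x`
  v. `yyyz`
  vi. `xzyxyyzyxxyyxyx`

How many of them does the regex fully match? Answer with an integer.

i. `xzz` → no match
ii. `yxxzzz` → match
iii. `xzxx` → match
iv. `x` → no match
v. `yyyz` → no match
vi → no match
Total matched: 2

2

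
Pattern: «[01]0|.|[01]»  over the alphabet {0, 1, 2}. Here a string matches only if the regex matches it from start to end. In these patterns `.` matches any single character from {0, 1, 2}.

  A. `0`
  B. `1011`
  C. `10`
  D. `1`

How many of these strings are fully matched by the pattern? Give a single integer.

3

A → match
B → no match
C → match
D → match
Total matched: 3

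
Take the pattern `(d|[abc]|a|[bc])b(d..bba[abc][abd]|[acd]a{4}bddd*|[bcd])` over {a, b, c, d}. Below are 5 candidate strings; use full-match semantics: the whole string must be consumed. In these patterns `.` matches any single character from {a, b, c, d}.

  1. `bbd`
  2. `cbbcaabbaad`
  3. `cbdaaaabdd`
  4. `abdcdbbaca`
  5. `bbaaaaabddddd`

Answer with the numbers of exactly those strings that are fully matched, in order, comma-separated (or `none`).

1, 3, 4, 5

1 → match
2 → no match
3 → match
4 → match
5 → match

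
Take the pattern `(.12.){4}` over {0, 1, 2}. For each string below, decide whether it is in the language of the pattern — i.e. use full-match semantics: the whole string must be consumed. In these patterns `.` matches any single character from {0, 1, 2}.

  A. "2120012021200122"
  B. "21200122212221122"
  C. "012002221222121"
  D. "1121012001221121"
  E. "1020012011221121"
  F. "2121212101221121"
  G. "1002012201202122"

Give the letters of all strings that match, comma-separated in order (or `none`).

A, D, F

A → match
B → no match
C → no match
D → match
E → no match
F → match
G → no match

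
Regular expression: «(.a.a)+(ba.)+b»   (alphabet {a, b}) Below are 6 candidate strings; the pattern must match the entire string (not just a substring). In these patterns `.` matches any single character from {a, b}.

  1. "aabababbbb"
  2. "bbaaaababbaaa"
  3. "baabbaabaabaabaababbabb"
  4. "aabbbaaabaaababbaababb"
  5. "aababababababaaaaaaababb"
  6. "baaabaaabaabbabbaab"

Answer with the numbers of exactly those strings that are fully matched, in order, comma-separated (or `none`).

5

1 → no match
2 → no match — must end with "b"
3 → no match
4 → no match
5 → match
6 → no match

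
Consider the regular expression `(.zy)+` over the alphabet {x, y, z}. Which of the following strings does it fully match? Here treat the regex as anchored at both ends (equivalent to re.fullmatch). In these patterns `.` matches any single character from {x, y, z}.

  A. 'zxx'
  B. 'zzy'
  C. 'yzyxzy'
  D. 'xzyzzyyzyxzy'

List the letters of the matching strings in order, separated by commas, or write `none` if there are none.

B, C, D

A → no match — must end with 'zy'
B → match
C → match
D → match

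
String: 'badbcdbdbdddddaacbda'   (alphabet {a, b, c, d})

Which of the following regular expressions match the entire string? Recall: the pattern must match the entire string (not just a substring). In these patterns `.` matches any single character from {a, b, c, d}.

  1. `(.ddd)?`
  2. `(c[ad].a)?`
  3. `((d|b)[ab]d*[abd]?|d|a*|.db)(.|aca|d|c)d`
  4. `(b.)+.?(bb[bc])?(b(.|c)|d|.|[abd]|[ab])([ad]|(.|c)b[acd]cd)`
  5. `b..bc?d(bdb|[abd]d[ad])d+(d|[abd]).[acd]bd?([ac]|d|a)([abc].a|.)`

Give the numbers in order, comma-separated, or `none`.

1 → no match
2 → no match
3 → no match — must end with 'd'
4 → no match
5 → match

5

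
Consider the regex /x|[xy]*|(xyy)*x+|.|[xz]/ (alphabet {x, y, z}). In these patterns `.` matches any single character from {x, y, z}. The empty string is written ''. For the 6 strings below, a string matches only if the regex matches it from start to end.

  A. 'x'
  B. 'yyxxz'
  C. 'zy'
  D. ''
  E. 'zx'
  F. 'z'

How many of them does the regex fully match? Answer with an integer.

A → match
B → no match
C → no match
D → match
E → no match
F → match
Total matched: 3

3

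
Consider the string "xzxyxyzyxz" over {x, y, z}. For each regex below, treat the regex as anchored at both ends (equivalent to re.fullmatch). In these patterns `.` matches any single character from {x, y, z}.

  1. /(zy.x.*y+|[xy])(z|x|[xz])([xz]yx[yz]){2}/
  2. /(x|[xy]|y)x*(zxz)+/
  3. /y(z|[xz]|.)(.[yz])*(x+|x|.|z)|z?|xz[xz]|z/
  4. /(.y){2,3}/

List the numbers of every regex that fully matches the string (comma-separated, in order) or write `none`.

1 → match
2 → no match — must end with "zxz"
3 → no match
4 → no match — must end with "y"

1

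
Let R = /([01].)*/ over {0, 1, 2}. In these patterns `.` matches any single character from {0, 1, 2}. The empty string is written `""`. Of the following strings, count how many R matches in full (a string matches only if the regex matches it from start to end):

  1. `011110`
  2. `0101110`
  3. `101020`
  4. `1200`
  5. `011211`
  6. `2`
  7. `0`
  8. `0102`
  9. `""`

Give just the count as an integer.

1. `011110` → match
2. `0101110` → no match
3. `101020` → no match
4. `1200` → match
5. `011211` → match
6. `2` → no match
7. `0` → no match
8. `0102` → match
9. `""` → match
Total matched: 5

5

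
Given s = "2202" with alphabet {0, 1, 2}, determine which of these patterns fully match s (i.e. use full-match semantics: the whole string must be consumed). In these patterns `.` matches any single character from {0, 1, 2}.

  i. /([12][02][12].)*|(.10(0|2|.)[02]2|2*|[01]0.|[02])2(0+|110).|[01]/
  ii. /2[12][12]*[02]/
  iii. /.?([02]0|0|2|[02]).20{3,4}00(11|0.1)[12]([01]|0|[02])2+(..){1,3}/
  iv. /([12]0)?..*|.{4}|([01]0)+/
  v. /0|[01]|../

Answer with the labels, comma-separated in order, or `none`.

i, iv

i → match
ii → no match
iii → no match
iv → match
v → no match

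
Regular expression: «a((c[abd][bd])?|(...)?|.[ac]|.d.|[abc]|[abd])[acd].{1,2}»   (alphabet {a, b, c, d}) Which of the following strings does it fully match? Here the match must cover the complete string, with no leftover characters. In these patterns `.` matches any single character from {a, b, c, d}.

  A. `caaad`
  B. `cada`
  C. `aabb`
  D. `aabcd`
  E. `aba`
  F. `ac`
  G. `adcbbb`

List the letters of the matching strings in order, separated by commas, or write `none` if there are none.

A. `caaad` → no match — must start with `a`
B. `cada` → no match — must start with `a`
C. `aabb` → match
D. `aabcd` → no match
E. `aba` → no match
F. `ac` → no match
G. `adcbbb` → no match

C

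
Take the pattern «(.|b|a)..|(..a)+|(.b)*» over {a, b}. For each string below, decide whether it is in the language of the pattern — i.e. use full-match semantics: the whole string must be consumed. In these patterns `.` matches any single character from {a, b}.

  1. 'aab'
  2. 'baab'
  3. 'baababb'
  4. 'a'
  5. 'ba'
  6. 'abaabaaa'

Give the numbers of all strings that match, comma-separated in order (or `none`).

1 → match
2 → no match
3 → no match
4 → no match
5 → no match
6 → no match

1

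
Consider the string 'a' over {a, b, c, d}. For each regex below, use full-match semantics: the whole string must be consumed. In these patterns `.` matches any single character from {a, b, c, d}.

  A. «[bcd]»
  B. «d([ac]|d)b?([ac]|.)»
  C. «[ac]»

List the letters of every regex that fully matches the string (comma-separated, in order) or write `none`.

A → no match
B → no match — must start with 'd'
C → match

C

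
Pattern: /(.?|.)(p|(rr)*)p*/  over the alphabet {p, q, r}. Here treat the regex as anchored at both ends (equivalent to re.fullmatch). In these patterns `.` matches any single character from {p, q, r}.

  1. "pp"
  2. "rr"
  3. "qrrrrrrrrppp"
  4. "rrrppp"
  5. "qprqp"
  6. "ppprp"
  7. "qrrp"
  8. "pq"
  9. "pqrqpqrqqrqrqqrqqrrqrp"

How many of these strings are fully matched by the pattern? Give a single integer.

5

1. "pp" → match
2. "rr" → match
3. "qrrrrrrrrppp" → match
4. "rrrppp" → match
5. "qprqp" → no match
6. "ppprp" → no match
7. "qrrp" → match
8. "pq" → no match
9 → no match
Total matched: 5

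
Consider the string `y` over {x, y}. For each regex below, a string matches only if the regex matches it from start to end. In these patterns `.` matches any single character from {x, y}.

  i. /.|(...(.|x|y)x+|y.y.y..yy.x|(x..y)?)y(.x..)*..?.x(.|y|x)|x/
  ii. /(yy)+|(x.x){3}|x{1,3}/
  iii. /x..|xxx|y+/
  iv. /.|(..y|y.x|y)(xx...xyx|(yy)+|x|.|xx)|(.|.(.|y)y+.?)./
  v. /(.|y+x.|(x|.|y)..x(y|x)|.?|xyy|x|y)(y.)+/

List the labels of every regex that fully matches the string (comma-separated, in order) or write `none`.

i, iii, iv

i → match
ii → no match
iii → match
iv → match
v → no match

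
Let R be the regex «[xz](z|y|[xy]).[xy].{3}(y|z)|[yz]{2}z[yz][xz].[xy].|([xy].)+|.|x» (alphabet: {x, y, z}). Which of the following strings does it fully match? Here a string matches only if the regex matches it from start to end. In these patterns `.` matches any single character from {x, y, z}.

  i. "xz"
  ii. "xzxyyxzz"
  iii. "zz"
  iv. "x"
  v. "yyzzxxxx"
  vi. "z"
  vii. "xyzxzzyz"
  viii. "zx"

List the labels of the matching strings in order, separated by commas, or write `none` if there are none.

i → match
ii → match
iii → no match
iv → match
v → match
vi → match
vii → match
viii → no match

i, ii, iv, v, vi, vii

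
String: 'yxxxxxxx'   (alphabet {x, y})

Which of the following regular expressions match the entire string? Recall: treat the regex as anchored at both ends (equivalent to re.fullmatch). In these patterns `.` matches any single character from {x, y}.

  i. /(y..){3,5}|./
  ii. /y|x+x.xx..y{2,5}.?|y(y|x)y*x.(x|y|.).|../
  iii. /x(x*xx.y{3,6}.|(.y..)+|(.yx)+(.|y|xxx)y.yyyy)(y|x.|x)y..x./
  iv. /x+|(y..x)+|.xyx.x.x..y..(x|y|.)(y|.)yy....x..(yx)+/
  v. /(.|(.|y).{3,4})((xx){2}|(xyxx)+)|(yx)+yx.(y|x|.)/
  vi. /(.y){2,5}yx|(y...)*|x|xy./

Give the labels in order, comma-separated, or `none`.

v

i → no match
ii → no match
iii → no match — must start with 'x'
iv → no match
v → match
vi → no match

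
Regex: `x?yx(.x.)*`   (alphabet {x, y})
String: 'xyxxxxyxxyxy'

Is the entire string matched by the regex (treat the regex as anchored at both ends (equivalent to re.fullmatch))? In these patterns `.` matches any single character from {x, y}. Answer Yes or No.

Yes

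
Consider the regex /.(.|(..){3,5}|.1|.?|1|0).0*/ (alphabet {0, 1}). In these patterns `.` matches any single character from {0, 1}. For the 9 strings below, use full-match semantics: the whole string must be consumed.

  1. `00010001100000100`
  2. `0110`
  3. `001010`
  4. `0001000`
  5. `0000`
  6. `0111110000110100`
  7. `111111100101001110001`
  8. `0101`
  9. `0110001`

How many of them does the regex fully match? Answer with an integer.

2

1 → no match
2. `0110` → match
3. `001010` → no match
4. `0001000` → no match
5. `0000` → match
6 → no match
7 → no match
8. `0101` → no match
9. `0110001` → no match
Total matched: 2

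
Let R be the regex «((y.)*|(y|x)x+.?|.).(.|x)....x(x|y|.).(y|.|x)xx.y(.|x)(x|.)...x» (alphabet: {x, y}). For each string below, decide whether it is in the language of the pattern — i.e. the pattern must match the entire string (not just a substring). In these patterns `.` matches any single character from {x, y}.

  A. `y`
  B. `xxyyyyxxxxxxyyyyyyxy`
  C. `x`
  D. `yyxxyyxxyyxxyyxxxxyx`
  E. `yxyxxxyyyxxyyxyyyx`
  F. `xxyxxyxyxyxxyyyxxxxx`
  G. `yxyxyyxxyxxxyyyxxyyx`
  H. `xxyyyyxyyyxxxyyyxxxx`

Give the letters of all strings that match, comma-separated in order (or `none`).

A → no match — must end with `x`
B → no match — must end with `x`
C → no match
D → match
E → no match
F → match
G → match
H → match

D, F, G, H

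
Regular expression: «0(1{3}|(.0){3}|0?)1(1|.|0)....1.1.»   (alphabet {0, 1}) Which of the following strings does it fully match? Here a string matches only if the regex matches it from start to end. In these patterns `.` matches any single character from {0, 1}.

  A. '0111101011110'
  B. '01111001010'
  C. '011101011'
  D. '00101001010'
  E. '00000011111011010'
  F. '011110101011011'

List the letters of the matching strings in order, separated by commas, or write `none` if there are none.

B

A → no match
B → match
C → no match
D → no match
E → no match
F → no match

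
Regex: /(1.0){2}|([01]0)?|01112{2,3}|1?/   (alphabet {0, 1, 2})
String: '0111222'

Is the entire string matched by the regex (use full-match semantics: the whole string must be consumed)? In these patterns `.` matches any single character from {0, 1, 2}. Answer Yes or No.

Yes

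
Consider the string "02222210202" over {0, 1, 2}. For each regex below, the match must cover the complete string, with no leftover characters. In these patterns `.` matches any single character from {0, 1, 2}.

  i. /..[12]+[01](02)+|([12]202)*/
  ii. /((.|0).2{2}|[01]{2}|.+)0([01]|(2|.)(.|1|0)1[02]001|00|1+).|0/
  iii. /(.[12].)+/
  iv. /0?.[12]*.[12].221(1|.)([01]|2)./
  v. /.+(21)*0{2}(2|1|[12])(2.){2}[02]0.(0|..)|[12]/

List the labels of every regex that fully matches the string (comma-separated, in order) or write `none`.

i → match
ii → no match
iii → no match
iv → no match
v → no match

i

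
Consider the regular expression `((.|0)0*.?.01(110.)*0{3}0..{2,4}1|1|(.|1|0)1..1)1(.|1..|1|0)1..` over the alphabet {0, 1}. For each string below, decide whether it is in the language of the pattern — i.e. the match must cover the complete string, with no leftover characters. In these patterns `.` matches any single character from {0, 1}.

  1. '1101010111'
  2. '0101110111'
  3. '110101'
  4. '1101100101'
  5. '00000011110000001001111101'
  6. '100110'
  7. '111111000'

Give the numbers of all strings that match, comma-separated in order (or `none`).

1. '1101010111' → no match
2. '0101110111' → match
3. '110101' → match
4. '1101100101' → no match
5 → no match
6. '100110' → no match
7. '111111000' → no match

2, 3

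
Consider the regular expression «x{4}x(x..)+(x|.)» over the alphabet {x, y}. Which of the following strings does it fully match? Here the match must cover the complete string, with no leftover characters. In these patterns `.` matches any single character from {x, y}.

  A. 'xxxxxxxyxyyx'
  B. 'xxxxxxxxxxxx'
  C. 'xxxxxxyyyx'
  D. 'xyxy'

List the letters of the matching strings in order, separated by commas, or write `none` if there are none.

A, B

A. 'xxxxxxxyxyyx' → match
B. 'xxxxxxxxxxxx' → match
C. 'xxxxxxyyyx' → no match
D. 'xyxy' → no match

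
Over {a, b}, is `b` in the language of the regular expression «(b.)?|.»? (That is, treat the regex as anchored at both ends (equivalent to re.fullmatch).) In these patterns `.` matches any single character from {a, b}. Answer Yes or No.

Yes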